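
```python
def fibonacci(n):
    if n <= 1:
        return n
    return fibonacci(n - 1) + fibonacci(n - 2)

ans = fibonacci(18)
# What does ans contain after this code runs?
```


fibonacci(18)
= fibonacci(17) + fibonacci(16)
= (fibonacci(16) + fibonacci(15)) + fibonacci(16)
Computing bottom-up: fibonacci(0)=0, fibonacci(1)=1, fibonacci(2)=1, fibonacci(3)=2, fibonacci(4)=3, fibonacci(5)=5, fibonacci(6)=8, fibonacci(7)=13, fibonacci(8)=21, fibonacci(9)=34, fibonacci(10)=55, fibonacci(11)=89, fibonacci(12)=144, fibonacci(13)=233, fibonacci(14)=377, fibonacci(15)=610, fibonacci(16)=987, fibonacci(17)=1597, fibonacci(18)=2584
= 2584


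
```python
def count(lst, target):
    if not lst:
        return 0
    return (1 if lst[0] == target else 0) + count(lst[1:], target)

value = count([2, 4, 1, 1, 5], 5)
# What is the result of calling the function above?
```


count([2, 4, 1, 1, 5], 5)
lst[0]=2 != 5: 0 + count([4, 1, 1, 5], 5)
lst[0]=4 != 5: 0 + count([1, 1, 5], 5)
lst[0]=1 != 5: 0 + count([1, 5], 5)
lst[0]=1 != 5: 0 + count([5], 5)
lst[0]=5 == 5: 1 + count([], 5)
= 1


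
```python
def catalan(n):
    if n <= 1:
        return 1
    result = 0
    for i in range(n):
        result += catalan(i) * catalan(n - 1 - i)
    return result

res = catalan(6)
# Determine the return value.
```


catalan(6)
= sum of catalan(i) * catalan(6-1-i) for i in 0..5
First compute sub-values bottom-up:
  catalan(0) = 1, catalan(1) = 1
  catalan(2) = 1*1 + 1*1 = 2
  catalan(3) = 1*2 + 1*1 + 2*1 = 5
  catalan(4) = 1*5 + 1*2 + 2*1 + 5*1 = 14
  catalan(5) = 1*14 + 1*5 + 2*2 + 5*1 + 14*1 = 42
Now catalan(6):
  catalan(0)*catalan(5) = 1*42 = 42
  catalan(1)*catalan(4) = 1*14 = 14
  catalan(2)*catalan(3) = 2*5 = 10
  catalan(3)*catalan(2) = 5*2 = 10
  catalan(4)*catalan(1) = 14*1 = 14
  catalan(5)*catalan(0) = 42*1 = 42
= 42 + 14 + 10 + 10 + 14 + 42
= 132


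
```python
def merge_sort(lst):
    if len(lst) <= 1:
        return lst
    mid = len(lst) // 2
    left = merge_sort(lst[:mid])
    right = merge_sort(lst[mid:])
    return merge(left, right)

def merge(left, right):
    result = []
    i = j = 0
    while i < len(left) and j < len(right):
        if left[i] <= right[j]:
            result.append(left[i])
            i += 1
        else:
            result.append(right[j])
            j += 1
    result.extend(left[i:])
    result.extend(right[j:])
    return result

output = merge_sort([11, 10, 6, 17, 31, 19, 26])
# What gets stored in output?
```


merge_sort([11, 10, 6, 17, 31, 19, 26])
Split into [11, 10, 6] and [17, 31, 19, 26]
Left sorted: [6, 10, 11]
Right sorted: [17, 19, 26, 31]
Merge [6, 10, 11] and [17, 19, 26, 31]
= [6, 10, 11, 17, 19, 26, 31]


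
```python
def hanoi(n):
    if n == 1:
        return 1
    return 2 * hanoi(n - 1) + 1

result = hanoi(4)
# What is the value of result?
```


hanoi(4)
= 2 * hanoi(3) + 1
= 2 * (2 * hanoi(2) + 1) + 1
= 2 * (2 * (2 * hanoi(1) + 1) + 1) + 1
Now compute bottom-up:
hanoi(1) = 1
hanoi(2) = 2 * 1 + 1 = 3
hanoi(3) = 2 * 3 + 1 = 7
hanoi(4) = 2 * 7 + 1 = 15
= 15


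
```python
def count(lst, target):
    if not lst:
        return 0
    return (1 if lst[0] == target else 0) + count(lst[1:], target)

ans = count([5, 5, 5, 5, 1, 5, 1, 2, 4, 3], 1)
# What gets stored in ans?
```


count([5, 5, 5, 5, 1, 5, 1, 2, 4, 3], 1)
lst[0]=5 != 1: 0 + count([5, 5, 5, 1, 5, 1, 2, 4, 3], 1)
lst[0]=5 != 1: 0 + count([5, 5, 1, 5, 1, 2, 4, 3], 1)
lst[0]=5 != 1: 0 + count([5, 1, 5, 1, 2, 4, 3], 1)
lst[0]=5 != 1: 0 + count([1, 5, 1, 2, 4, 3], 1)
lst[0]=1 == 1: 1 + count([5, 1, 2, 4, 3], 1)
lst[0]=5 != 1: 0 + count([1, 2, 4, 3], 1)
lst[0]=1 == 1: 1 + count([2, 4, 3], 1)
lst[0]=2 != 1: 0 + count([4, 3], 1)
lst[0]=4 != 1: 0 + count([3], 1)
lst[0]=3 != 1: 0 + count([], 1)
= 2


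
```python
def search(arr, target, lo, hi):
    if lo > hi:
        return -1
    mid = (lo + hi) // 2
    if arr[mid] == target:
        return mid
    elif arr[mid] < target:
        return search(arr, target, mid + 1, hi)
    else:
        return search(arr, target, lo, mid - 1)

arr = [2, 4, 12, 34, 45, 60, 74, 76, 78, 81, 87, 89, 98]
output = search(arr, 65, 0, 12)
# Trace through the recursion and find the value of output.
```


search(arr, 65, 0, 12)
lo=0, hi=12, mid=6, arr[mid]=74
74 > 65, search left half
lo=0, hi=5, mid=2, arr[mid]=12
12 < 65, search right half
lo=3, hi=5, mid=4, arr[mid]=45
45 < 65, search right half
lo=5, hi=5, mid=5, arr[mid]=60
60 < 65, search right half
lo > hi, target not found, return -1
= -1


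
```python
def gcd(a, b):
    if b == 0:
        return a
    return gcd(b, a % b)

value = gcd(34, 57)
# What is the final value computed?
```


gcd(34, 57)
= gcd(57, 34 % 57) = gcd(57, 34)
= gcd(34, 57 % 34) = gcd(34, 23)
= gcd(23, 34 % 23) = gcd(23, 11)
= gcd(11, 23 % 11) = gcd(11, 1)
= gcd(1, 11 % 1) = gcd(1, 0)
b == 0, return a = 1


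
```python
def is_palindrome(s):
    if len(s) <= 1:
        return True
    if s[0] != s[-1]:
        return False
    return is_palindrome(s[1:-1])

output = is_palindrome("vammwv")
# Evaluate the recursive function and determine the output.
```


is_palindrome("vammwv")
"vammwv": s[0]='v' == s[-1]='v' -> is_palindrome("ammw")
"ammw": s[0]='a' != s[-1]='w' -> False
= False


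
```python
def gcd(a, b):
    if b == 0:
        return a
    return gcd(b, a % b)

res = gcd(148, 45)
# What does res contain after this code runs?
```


gcd(148, 45)
= gcd(45, 148 % 45) = gcd(45, 13)
= gcd(13, 45 % 13) = gcd(13, 6)
= gcd(6, 13 % 6) = gcd(6, 1)
= gcd(1, 6 % 1) = gcd(1, 0)
b == 0, return a = 1


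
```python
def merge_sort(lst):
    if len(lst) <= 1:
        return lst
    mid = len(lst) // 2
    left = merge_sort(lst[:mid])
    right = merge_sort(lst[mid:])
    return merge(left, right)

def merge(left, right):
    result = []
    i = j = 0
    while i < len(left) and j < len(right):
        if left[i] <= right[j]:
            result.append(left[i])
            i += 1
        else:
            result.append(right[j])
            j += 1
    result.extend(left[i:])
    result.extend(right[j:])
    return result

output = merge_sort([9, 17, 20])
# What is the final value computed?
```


merge_sort([9, 17, 20])
Split into [9] and [17, 20]
Left sorted: [9]
Right sorted: [17, 20]
Merge [9] and [17, 20]
= [9, 17, 20]


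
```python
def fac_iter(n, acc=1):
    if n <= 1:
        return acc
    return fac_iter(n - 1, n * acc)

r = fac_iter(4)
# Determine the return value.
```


fac_iter(4, 1)
= fac_iter(3, 4 * 1) = fac_iter(3, 4)
= fac_iter(2, 3 * 4) = fac_iter(2, 12)
= fac_iter(1, 2 * 12) = fac_iter(1, 24)
n <= 1, return acc = 24


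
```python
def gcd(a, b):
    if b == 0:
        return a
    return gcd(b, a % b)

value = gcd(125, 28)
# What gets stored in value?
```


gcd(125, 28)
= gcd(28, 125 % 28) = gcd(28, 13)
= gcd(13, 28 % 13) = gcd(13, 2)
= gcd(2, 13 % 2) = gcd(2, 1)
= gcd(1, 2 % 1) = gcd(1, 0)
b == 0, return a = 1


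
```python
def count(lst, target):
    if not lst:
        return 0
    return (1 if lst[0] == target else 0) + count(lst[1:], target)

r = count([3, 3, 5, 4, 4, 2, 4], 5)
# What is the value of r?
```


count([3, 3, 5, 4, 4, 2, 4], 5)
lst[0]=3 != 5: 0 + count([3, 5, 4, 4, 2, 4], 5)
lst[0]=3 != 5: 0 + count([5, 4, 4, 2, 4], 5)
lst[0]=5 == 5: 1 + count([4, 4, 2, 4], 5)
lst[0]=4 != 5: 0 + count([4, 2, 4], 5)
lst[0]=4 != 5: 0 + count([2, 4], 5)
lst[0]=2 != 5: 0 + count([4], 5)
lst[0]=4 != 5: 0 + count([], 5)
= 1


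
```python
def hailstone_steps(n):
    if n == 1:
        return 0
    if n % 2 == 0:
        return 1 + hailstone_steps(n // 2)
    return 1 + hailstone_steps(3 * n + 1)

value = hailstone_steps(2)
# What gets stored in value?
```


hailstone_steps(2)
2 is even -> hailstone_steps(1)
Reached 1 after 1 steps
= 1


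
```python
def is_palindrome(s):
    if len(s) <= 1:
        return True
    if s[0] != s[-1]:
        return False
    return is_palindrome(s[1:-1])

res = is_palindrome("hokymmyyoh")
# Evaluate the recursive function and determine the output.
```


is_palindrome("hokymmyyoh")
"hokymmyyoh": s[0]='h' == s[-1]='h' -> is_palindrome("okymmyyo")
"okymmyyo": s[0]='o' == s[-1]='o' -> is_palindrome("kymmyy")
"kymmyy": s[0]='k' != s[-1]='y' -> False
= False


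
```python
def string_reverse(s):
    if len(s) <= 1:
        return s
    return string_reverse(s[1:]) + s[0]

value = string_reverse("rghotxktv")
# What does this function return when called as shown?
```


string_reverse("rghotxktv")
= string_reverse("ghotxktv") + "r"
= string_reverse("hotxktv") + "g" + "r"
= string_reverse("otxktv") + "h" + "g" + "r"
= string_reverse("txktv") + "o" + "h" + "g" + "r"
= string_reverse("xktv") + "t" + "o" + "h" + "g" + "r"
= string_reverse("ktv") + "x" + "t" + "o" + "h" + "g" + "r"
= string_reverse("tv") + "k" + "x" + "t" + "o" + "h" + "g" + "r"
= string_reverse("v") + "t" + "k" + "x" + "t" + "o" + "h" + "g" + "r"
= "v" + "t" + "k" + "x" + "t" + "o" + "h" + "g" + "r"
= "vtkxtohgr"


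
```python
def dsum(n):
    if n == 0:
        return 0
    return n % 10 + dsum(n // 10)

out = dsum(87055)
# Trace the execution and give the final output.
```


dsum(87055)
= 5 + dsum(8705)
= 5 + 5 + dsum(870)
= 5 + 5 + 0 + dsum(87)
= 5 + 5 + 0 + 7 + dsum(8)
= 5 + 5 + 0 + 7 + 8 + dsum(0)
= 5 + 5 + 0 + 7 + 8 + 0
= 25


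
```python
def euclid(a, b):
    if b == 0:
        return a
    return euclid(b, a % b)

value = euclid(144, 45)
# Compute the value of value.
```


euclid(144, 45)
= euclid(45, 144 % 45) = euclid(45, 9)
= euclid(9, 45 % 9) = euclid(9, 0)
b == 0, return a = 9


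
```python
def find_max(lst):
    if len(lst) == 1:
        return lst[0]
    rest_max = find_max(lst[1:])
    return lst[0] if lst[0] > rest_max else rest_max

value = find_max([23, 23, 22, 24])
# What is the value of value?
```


find_max([23, 23, 22, 24])
= compare 23 with find_max([23, 22, 24])
= compare 23 with find_max([22, 24])
= compare 22 with find_max([24])
Base: find_max([24]) = 24
compare 22 with 24: max = 24
compare 23 with 24: max = 24
compare 23 with 24: max = 24
= 24


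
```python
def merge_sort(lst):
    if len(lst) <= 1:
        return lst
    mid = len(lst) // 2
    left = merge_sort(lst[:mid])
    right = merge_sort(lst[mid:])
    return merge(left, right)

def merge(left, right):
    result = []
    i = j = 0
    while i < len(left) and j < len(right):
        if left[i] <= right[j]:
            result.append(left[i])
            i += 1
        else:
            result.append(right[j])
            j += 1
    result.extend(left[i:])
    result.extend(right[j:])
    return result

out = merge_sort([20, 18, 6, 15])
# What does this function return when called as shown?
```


merge_sort([20, 18, 6, 15])
Split into [20, 18] and [6, 15]
Left sorted: [18, 20]
Right sorted: [6, 15]
Merge [18, 20] and [6, 15]
= [6, 15, 18, 20]


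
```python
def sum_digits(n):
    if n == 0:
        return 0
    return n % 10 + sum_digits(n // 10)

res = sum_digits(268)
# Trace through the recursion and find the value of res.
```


sum_digits(268)
= 8 + sum_digits(26)
= 8 + 6 + sum_digits(2)
= 8 + 6 + 2 + sum_digits(0)
= 8 + 6 + 2 + 0
= 16


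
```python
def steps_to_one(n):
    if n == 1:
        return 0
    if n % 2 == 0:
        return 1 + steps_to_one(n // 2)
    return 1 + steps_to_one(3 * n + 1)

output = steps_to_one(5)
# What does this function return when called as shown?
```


steps_to_one(5)
5 is odd -> 3*5+1 = 16 -> steps_to_one(16)
16 is even -> steps_to_one(8)
8 is even -> steps_to_one(4)
4 is even -> steps_to_one(2)
2 is even -> steps_to_one(1)
Reached 1 after 5 steps
= 5


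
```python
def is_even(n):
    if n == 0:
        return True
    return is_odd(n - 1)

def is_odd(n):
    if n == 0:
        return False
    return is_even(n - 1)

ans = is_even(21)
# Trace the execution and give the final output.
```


is_even(21)
= is_odd(20)
= is_even(19)
= is_odd(18)
= is_even(17)
= is_odd(16)
= is_even(15)
= is_odd(14)
= is_even(13)
= is_odd(12)
= is_even(11)
= is_odd(10)
= is_even(9)
= is_odd(8)
= is_even(7)
= is_odd(6)
= is_even(5)
= is_odd(4)
= is_even(3)
= is_odd(2)
= is_even(1)
= is_odd(0)
n == 0: return False
= False


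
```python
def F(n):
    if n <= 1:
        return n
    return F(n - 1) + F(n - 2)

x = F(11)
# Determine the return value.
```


F(11)
= F(10) + F(9)
= (F(9) + F(8)) + F(9)
Computing bottom-up: F(0)=0, F(1)=1, F(2)=1, F(3)=2, F(4)=3, F(5)=5, F(6)=8, F(7)=13, F(8)=21, F(9)=34, F(10)=55, F(11)=89
= 89


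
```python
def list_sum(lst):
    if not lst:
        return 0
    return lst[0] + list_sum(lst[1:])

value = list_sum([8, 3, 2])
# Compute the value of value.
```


list_sum([8, 3, 2])
= 8 + list_sum([3, 2])
= 8 + 3 + list_sum([2])
= 8 + 3 + 2 + list_sum([])
= 8 + 3 + 2 + 0
= 13


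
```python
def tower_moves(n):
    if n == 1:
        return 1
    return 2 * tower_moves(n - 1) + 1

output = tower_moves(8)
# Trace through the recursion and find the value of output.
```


tower_moves(8)
= 2 * tower_moves(7) + 1
= 2 * (2 * tower_moves(6) + 1) + 1
= 2 * (2 * (2 * tower_moves(5) + 1) + 1) + 1
= 2 * (2 * (2 * (2 * tower_moves(4) + 1) + 1) + 1) + 1
= 2 * (2 * (2 * (2 * (2 * tower_moves(3) + 1) + 1) + 1) + 1) + 1
= 2 * (2 * (2 * (2 * (2 * (2 * tower_moves(2) + 1) + 1) + 1) + 1) + 1) + 1
= 2 * (2 * (2 * (2 * (2 * (2 * (2 * tower_moves(1) + 1) + 1) + 1) + 1) + 1) + 1) + 1
Now compute bottom-up:
tower_moves(1) = 1
tower_moves(2) = 2 * 1 + 1 = 3
tower_moves(3) = 2 * 3 + 1 = 7
tower_moves(4) = 2 * 7 + 1 = 15
tower_moves(5) = 2 * 15 + 1 = 31
tower_moves(6) = 2 * 31 + 1 = 63
tower_moves(7) = 2 * 63 + 1 = 127
tower_moves(8) = 2 * 127 + 1 = 255
= 255


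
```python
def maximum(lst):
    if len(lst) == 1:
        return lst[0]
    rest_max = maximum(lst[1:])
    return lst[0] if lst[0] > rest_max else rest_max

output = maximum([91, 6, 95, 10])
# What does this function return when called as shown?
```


maximum([91, 6, 95, 10])
= compare 91 with maximum([6, 95, 10])
= compare 6 with maximum([95, 10])
= compare 95 with maximum([10])
Base: maximum([10]) = 10
compare 95 with 10: max = 95
compare 6 with 95: max = 95
compare 91 with 95: max = 95
= 95


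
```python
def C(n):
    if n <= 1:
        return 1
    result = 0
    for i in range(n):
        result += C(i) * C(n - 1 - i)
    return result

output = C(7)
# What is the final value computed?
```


C(7)
= sum of C(i) * C(7-1-i) for i in 0..6
First compute sub-values bottom-up:
  C(0) = 1, C(1) = 1
  C(2) = 1*1 + 1*1 = 2
  C(3) = 1*2 + 1*1 + 2*1 = 5
  C(4) = 1*5 + 1*2 + 2*1 + 5*1 = 14
  C(5) = 1*14 + 1*5 + 2*2 + 5*1 + 14*1 = 42
  C(6) = 1*42 + 1*14 + 2*5 + 5*2 + 14*1 + 42*1 = 132
Now C(7):
  C(0)*C(6) = 1*132 = 132
  C(1)*C(5) = 1*42 = 42
  C(2)*C(4) = 2*14 = 28
  C(3)*C(3) = 5*5 = 25
  C(4)*C(2) = 14*2 = 28
  C(5)*C(1) = 42*1 = 42
  C(6)*C(0) = 132*1 = 132
= 132 + 42 + 28 + 25 + 28 + 42 + 132
= 429


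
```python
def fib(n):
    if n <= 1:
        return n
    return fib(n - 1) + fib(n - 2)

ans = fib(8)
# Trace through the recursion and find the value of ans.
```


fib(8)
= fib(7) + fib(6)
= (fib(6) + fib(5)) + fib(6)
Computing bottom-up: fib(0)=0, fib(1)=1, fib(2)=1, fib(3)=2, fib(4)=3, fib(5)=5, fib(6)=8, fib(7)=13, fib(8)=21
= 21


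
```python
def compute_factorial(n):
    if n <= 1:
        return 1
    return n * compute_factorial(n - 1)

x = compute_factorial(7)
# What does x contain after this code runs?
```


compute_factorial(7)
= 7 * compute_factorial(6)
= 7 * 6 * compute_factorial(5)
= 7 * 6 * 5 * compute_factorial(4)
= 7 * 6 * 5 * 4 * compute_factorial(3)
= 7 * 6 * 5 * 4 * 3 * compute_factorial(2)
= 7 * 6 * 5 * 4 * 3 * 2 * compute_factorial(1)
= 7 * 6 * 5 * 4 * 3 * 2 * 1
= 5040


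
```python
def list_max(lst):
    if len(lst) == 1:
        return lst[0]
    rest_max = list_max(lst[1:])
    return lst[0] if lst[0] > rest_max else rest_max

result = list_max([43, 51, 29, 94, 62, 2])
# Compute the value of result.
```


list_max([43, 51, 29, 94, 62, 2])
= compare 43 with list_max([51, 29, 94, 62, 2])
= compare 51 with list_max([29, 94, 62, 2])
= compare 29 with list_max([94, 62, 2])
= compare 94 with list_max([62, 2])
= compare 62 with list_max([2])
Base: list_max([2]) = 2
compare 62 with 2: max = 62
compare 94 with 62: max = 94
compare 29 with 94: max = 94
compare 51 with 94: max = 94
compare 43 with 94: max = 94
= 94


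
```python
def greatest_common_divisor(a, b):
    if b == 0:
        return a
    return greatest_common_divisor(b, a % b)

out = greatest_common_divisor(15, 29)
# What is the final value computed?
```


greatest_common_divisor(15, 29)
= greatest_common_divisor(29, 15 % 29) = greatest_common_divisor(29, 15)
= greatest_common_divisor(15, 29 % 15) = greatest_common_divisor(15, 14)
= greatest_common_divisor(14, 15 % 14) = greatest_common_divisor(14, 1)
= greatest_common_divisor(1, 14 % 1) = greatest_common_divisor(1, 0)
b == 0, return a = 1


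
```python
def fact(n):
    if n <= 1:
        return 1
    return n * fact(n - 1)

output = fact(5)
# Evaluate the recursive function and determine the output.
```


fact(5)
= 5 * fact(4)
= 5 * 4 * fact(3)
= 5 * 4 * 3 * fact(2)
= 5 * 4 * 3 * 2 * fact(1)
= 5 * 4 * 3 * 2 * 1
= 120


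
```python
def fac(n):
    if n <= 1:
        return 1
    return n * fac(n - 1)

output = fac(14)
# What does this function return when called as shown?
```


fac(14)
= 14 * fac(13)
= 14 * 13 * fac(12)
= 14 * 13 * 12 * fac(11)
= 14 * 13 * 12 * 11 * fac(10)
= 14 * 13 * 12 * 11 * 10 * fac(9)
= 14 * 13 * 12 * 11 * 10 * 9 * fac(8)
= 14 * 13 * 12 * 11 * 10 * 9 * 8 * fac(7)
= 14 * 13 * 12 * 11 * 10 * 9 * 8 * 7 * fac(6)
= 14 * 13 * 12 * 11 * 10 * 9 * 8 * 7 * 6 * fac(5)
= 14 * 13 * 12 * 11 * 10 * 9 * 8 * 7 * 6 * 5 * fac(4)
= 14 * 13 * 12 * 11 * 10 * 9 * 8 * 7 * 6 * 5 * 4 * fac(3)
= 14 * 13 * 12 * 11 * 10 * 9 * 8 * 7 * 6 * 5 * 4 * 3 * fac(2)
= 14 * 13 * 12 * 11 * 10 * 9 * 8 * 7 * 6 * 5 * 4 * 3 * 2 * fac(1)
= 14 * 13 * 12 * 11 * 10 * 9 * 8 * 7 * 6 * 5 * 4 * 3 * 2 * 1
= 87178291200


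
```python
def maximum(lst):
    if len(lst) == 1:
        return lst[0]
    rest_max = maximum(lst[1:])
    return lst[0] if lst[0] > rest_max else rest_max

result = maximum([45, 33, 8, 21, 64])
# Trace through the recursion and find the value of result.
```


maximum([45, 33, 8, 21, 64])
= compare 45 with maximum([33, 8, 21, 64])
= compare 33 with maximum([8, 21, 64])
= compare 8 with maximum([21, 64])
= compare 21 with maximum([64])
Base: maximum([64]) = 64
compare 21 with 64: max = 64
compare 8 with 64: max = 64
compare 33 with 64: max = 64
compare 45 with 64: max = 64
= 64


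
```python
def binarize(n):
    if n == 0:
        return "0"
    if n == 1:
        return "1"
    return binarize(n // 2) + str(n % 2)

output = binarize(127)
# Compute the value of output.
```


binarize(127)
= binarize(63) + "1"
= binarize(31) + "1" + "1"
= binarize(15) + "1" + "1" + "1"
= binarize(7) + "1" + "1" + "1" + "1"
= binarize(3) + "1" + "1" + "1" + "1" + "1"
= binarize(1) + "1" + "1" + "1" + "1" + "1" + "1"
= "1" + "1" + "1" + "1" + "1" + "1" + "1"
= "1111111"


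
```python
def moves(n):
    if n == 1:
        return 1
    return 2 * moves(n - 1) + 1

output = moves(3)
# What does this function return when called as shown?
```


moves(3)
= 2 * moves(2) + 1
= 2 * (2 * moves(1) + 1) + 1
Now compute bottom-up:
moves(1) = 1
moves(2) = 2 * 1 + 1 = 3
moves(3) = 2 * 3 + 1 = 7
= 7


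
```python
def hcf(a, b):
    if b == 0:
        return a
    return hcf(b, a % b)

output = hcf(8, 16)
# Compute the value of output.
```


hcf(8, 16)
= hcf(16, 8 % 16) = hcf(16, 8)
= hcf(8, 16 % 8) = hcf(8, 0)
b == 0, return a = 8


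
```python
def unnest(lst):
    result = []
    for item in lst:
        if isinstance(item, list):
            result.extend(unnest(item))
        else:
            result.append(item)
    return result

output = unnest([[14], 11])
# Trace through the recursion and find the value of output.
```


unnest([[14], 11])
Processing each element:
  [14] is a list -> unnest recursively -> [14]
  11 is not a list -> append 11
= [14, 11]


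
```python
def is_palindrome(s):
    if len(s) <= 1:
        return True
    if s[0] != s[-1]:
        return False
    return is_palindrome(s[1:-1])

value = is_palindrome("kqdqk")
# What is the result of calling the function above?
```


is_palindrome("kqdqk")
"kqdqk": s[0]='k' == s[-1]='k' -> is_palindrome("qdq")
"qdq": s[0]='q' == s[-1]='q' -> is_palindrome("d")
"d": len <= 1 -> True
= True


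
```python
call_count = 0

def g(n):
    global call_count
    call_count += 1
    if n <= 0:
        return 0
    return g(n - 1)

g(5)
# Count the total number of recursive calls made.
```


g(5) calls g(4) calls ... calls g(0)
Total calls: 5 + 1 (for base case) = 6


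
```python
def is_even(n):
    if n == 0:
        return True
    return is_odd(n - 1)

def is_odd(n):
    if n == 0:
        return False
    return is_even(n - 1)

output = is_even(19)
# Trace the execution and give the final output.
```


is_even(19)
= is_odd(18)
= is_even(17)
= is_odd(16)
= is_even(15)
= is_odd(14)
= is_even(13)
= is_odd(12)
= is_even(11)
= is_odd(10)
= is_even(9)
= is_odd(8)
= is_even(7)
= is_odd(6)
= is_even(5)
= is_odd(4)
= is_even(3)
= is_odd(2)
= is_even(1)
= is_odd(0)
n == 0: return False
= False


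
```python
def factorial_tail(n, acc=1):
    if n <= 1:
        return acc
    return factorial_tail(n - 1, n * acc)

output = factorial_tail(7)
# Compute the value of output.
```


factorial_tail(7, 1)
= factorial_tail(6, 7 * 1) = factorial_tail(6, 7)
= factorial_tail(5, 6 * 7) = factorial_tail(5, 42)
= factorial_tail(4, 5 * 42) = factorial_tail(4, 210)
= factorial_tail(3, 4 * 210) = factorial_tail(3, 840)
= factorial_tail(2, 3 * 840) = factorial_tail(2, 2520)
= factorial_tail(1, 2 * 2520) = factorial_tail(1, 5040)
n <= 1, return acc = 5040


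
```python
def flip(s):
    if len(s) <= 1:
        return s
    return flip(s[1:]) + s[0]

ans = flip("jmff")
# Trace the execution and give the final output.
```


flip("jmff")
= flip("mff") + "j"
= flip("ff") + "m" + "j"
= flip("f") + "f" + "m" + "j"
= "f" + "f" + "m" + "j"
= "ffmj"


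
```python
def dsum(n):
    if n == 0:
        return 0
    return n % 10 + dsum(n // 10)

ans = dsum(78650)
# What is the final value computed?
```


dsum(78650)
= 0 + dsum(7865)
= 0 + 5 + dsum(786)
= 0 + 5 + 6 + dsum(78)
= 0 + 5 + 6 + 8 + dsum(7)
= 0 + 5 + 6 + 8 + 7 + dsum(0)
= 0 + 5 + 6 + 8 + 7 + 0
= 26


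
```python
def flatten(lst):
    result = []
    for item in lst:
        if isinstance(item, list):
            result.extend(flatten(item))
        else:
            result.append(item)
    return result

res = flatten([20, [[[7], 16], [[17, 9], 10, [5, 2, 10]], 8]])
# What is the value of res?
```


flatten([20, [[[7], 16], [[17, 9], 10, [5, 2, 10]], 8]])
Processing each element:
  20 is not a list -> append 20
  [[[7], 16], [[17, 9], 10, [5, 2, 10]], 8] is a list -> flatten recursively -> [7, 16, 17, 9, 10, 5, 2, 10, 8]
= [20, 7, 16, 17, 9, 10, 5, 2, 10, 8]


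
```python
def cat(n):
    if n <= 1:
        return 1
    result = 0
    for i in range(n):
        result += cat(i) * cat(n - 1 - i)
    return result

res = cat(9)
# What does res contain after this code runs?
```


cat(9)
= sum of cat(i) * cat(9-1-i) for i in 0..8
First compute sub-values bottom-up:
  cat(0) = 1, cat(1) = 1
  cat(2) = 1*1 + 1*1 = 2
  cat(3) = 1*2 + 1*1 + 2*1 = 5
  cat(4) = 1*5 + 1*2 + 2*1 + 5*1 = 14
  cat(5) = 1*14 + 1*5 + 2*2 + 5*1 + 14*1 = 42
  cat(6) = 1*42 + 1*14 + 2*5 + 5*2 + 14*1 + 42*1 = 132
  cat(7) = 1*132 + 1*42 + 2*14 + 5*5 + 14*2 + 42*1 + 132*1 = 429
  cat(8) = 1*429 + 1*132 + 2*42 + 5*14 + 14*5 + 42*2 + 132*1 + 429*1 = 1430
Now cat(9):
  cat(0)*cat(8) = 1*1430 = 1430
  cat(1)*cat(7) = 1*429 = 429
  cat(2)*cat(6) = 2*132 = 264
  cat(3)*cat(5) = 5*42 = 210
  cat(4)*cat(4) = 14*14 = 196
  cat(5)*cat(3) = 42*5 = 210
  cat(6)*cat(2) = 132*2 = 264
  cat(7)*cat(1) = 429*1 = 429
  cat(8)*cat(0) = 1430*1 = 1430
= 1430 + 429 + 264 + 210 + 196 + 210 + 264 + 429 + 1430
= 4862


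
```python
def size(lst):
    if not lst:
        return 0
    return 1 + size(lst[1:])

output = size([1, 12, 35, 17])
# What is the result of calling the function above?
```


size([1, 12, 35, 17])
= 1 + size([12, 35, 17])
= 1 + 1 + size([35, 17])
= 1 + 1 + 1 + size([17])
= 1 + 1 + 1 + 1 + size([])
= 1 + 1 + 1 + 1 + 0
= 4


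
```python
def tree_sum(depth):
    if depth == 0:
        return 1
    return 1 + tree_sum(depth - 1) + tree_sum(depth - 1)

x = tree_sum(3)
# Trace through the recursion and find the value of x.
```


tree_sum(3)
= 1 + tree_sum(2) + tree_sum(2)
= 1 + 2 * tree_sum(2)
tree_sum(k) = 2^(k+1) - 1
tree_sum(0) = 1
tree_sum(1) = 3
tree_sum(2) = 7
tree_sum(3) = 15
tree_sum(3) = 2^4 - 1 = 15


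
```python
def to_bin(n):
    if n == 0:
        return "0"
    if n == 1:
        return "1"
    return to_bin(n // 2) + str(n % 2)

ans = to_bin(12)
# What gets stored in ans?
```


to_bin(12)
= to_bin(6) + "0"
= to_bin(3) + "0" + "0"
= to_bin(1) + "1" + "0" + "0"
= "1" + "1" + "0" + "0"
= "1100"


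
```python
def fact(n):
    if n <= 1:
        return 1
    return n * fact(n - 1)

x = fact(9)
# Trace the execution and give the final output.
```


fact(9)
= 9 * fact(8)
= 9 * 8 * fact(7)
= 9 * 8 * 7 * fact(6)
= 9 * 8 * 7 * 6 * fact(5)
= 9 * 8 * 7 * 6 * 5 * fact(4)
= 9 * 8 * 7 * 6 * 5 * 4 * fact(3)
= 9 * 8 * 7 * 6 * 5 * 4 * 3 * fact(2)
= 9 * 8 * 7 * 6 * 5 * 4 * 3 * 2 * fact(1)
= 9 * 8 * 7 * 6 * 5 * 4 * 3 * 2 * 1
= 362880


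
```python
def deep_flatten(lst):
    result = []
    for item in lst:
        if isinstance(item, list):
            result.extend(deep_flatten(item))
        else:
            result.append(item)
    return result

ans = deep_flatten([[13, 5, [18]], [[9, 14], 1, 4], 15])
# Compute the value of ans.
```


deep_flatten([[13, 5, [18]], [[9, 14], 1, 4], 15])
Processing each element:
  [13, 5, [18]] is a list -> deep_flatten recursively -> [13, 5, 18]
  [[9, 14], 1, 4] is a list -> deep_flatten recursively -> [9, 14, 1, 4]
  15 is not a list -> append 15
= [13, 5, 18, 9, 14, 1, 4, 15]


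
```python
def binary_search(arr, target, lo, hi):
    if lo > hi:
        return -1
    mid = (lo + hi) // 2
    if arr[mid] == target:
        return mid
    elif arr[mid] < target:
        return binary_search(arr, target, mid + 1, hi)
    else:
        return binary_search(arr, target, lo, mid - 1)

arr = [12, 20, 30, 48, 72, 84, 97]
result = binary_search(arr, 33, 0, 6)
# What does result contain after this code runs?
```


binary_search(arr, 33, 0, 6)
lo=0, hi=6, mid=3, arr[mid]=48
48 > 33, search left half
lo=0, hi=2, mid=1, arr[mid]=20
20 < 33, search right half
lo=2, hi=2, mid=2, arr[mid]=30
30 < 33, search right half
lo > hi, target not found, return -1
= -1


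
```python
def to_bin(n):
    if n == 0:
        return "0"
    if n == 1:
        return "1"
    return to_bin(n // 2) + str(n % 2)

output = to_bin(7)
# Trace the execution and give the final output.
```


to_bin(7)
= to_bin(3) + "1"
= to_bin(1) + "1" + "1"
= "1" + "1" + "1"
= "111"


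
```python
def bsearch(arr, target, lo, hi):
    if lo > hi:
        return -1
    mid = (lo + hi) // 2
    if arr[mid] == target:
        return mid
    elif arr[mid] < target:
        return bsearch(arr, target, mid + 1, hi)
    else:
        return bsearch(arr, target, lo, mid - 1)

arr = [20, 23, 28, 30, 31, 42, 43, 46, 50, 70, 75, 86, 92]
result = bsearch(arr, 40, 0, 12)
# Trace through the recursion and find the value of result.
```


bsearch(arr, 40, 0, 12)
lo=0, hi=12, mid=6, arr[mid]=43
43 > 40, search left half
lo=0, hi=5, mid=2, arr[mid]=28
28 < 40, search right half
lo=3, hi=5, mid=4, arr[mid]=31
31 < 40, search right half
lo=5, hi=5, mid=5, arr[mid]=42
42 > 40, search left half
lo > hi, target not found, return -1
= -1


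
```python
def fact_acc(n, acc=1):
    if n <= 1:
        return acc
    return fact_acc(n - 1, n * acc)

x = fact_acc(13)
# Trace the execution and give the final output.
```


fact_acc(13, 1)
= fact_acc(12, 13 * 1) = fact_acc(12, 13)
= fact_acc(11, 12 * 13) = fact_acc(11, 156)
= fact_acc(10, 11 * 156) = fact_acc(10, 1716)
= fact_acc(9, 10 * 1716) = fact_acc(9, 17160)
= fact_acc(8, 9 * 17160) = fact_acc(8, 154440)
= fact_acc(7, 8 * 154440) = fact_acc(7, 1235520)
= fact_acc(6, 7 * 1235520) = fact_acc(6, 8648640)
= fact_acc(5, 6 * 8648640) = fact_acc(5, 51891840)
= fact_acc(4, 5 * 51891840) = fact_acc(4, 259459200)
= fact_acc(3, 4 * 259459200) = fact_acc(3, 1037836800)
= fact_acc(2, 3 * 1037836800) = fact_acc(2, 3113510400)
= fact_acc(1, 2 * 3113510400) = fact_acc(1, 6227020800)
n <= 1, return acc = 6227020800


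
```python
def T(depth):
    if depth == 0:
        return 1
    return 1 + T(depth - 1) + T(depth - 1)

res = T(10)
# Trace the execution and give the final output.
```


T(10)
= 1 + T(9) + T(9)
= 1 + 2 * T(9)
T(k) = 2^(k+1) - 1
T(0) = 1
T(1) = 3
T(2) = 7
T(3) = 15
T(4) = 31
T(10) = 2^11 - 1 = 2047


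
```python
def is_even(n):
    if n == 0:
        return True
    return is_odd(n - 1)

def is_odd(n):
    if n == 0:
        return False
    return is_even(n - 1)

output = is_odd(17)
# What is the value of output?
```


is_odd(17)
= is_even(16)
= is_odd(15)
= is_even(14)
= is_odd(13)
= is_even(12)
= is_odd(11)
= is_even(10)
= is_odd(9)
= is_even(8)
= is_odd(7)
= is_even(6)
= is_odd(5)
= is_even(4)
= is_odd(3)
= is_even(2)
= is_odd(1)
= is_even(0)
n == 0: return True
= True


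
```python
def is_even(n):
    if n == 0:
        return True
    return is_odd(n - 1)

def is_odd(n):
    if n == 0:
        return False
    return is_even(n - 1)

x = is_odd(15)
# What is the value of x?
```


is_odd(15)
= is_even(14)
= is_odd(13)
= is_even(12)
= is_odd(11)
= is_even(10)
= is_odd(9)
= is_even(8)
= is_odd(7)
= is_even(6)
= is_odd(5)
= is_even(4)
= is_odd(3)
= is_even(2)
= is_odd(1)
= is_even(0)
n == 0: return True
= True


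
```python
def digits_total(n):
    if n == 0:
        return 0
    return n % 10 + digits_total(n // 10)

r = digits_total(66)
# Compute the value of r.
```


digits_total(66)
= 6 + digits_total(6)
= 6 + 6 + digits_total(0)
= 6 + 6 + 0
= 12


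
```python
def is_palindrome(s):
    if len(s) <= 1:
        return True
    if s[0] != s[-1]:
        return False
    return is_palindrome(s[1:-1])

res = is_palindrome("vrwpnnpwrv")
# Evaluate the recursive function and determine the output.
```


is_palindrome("vrwpnnpwrv")
"vrwpnnpwrv": s[0]='v' == s[-1]='v' -> is_palindrome("rwpnnpwr")
"rwpnnpwr": s[0]='r' == s[-1]='r' -> is_palindrome("wpnnpw")
"wpnnpw": s[0]='w' == s[-1]='w' -> is_palindrome("pnnp")
"pnnp": s[0]='p' == s[-1]='p' -> is_palindrome("nn")
"nn": s[0]='n' == s[-1]='n' -> is_palindrome("")
"": len <= 1 -> True
= True


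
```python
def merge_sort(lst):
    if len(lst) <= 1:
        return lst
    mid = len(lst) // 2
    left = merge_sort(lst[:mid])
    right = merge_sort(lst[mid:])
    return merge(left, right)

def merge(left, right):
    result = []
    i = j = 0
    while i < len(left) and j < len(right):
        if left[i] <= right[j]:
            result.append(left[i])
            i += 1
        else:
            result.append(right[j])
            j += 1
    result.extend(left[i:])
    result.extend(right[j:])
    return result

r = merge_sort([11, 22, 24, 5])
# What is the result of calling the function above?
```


merge_sort([11, 22, 24, 5])
Split into [11, 22] and [24, 5]
Left sorted: [11, 22]
Right sorted: [5, 24]
Merge [11, 22] and [5, 24]
= [5, 11, 22, 24]


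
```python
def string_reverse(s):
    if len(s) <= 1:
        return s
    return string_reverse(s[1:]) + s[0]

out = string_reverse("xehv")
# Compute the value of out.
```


string_reverse("xehv")
= string_reverse("ehv") + "x"
= string_reverse("hv") + "e" + "x"
= string_reverse("v") + "h" + "e" + "x"
= "v" + "h" + "e" + "x"
= "vhex"


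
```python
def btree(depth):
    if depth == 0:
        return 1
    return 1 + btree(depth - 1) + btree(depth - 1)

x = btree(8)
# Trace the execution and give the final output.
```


btree(8)
= 1 + btree(7) + btree(7)
= 1 + 2 * btree(7)
btree(k) = 2^(k+1) - 1
btree(0) = 1
btree(1) = 3
btree(2) = 7
btree(3) = 15
btree(4) = 31
btree(8) = 2^9 - 1 = 511


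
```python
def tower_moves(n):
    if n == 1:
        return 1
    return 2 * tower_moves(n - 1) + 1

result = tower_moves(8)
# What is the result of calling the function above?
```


tower_moves(8)
= 2 * tower_moves(7) + 1
= 2 * (2 * tower_moves(6) + 1) + 1
= 2 * (2 * (2 * tower_moves(5) + 1) + 1) + 1
= 2 * (2 * (2 * (2 * tower_moves(4) + 1) + 1) + 1) + 1
= 2 * (2 * (2 * (2 * (2 * tower_moves(3) + 1) + 1) + 1) + 1) + 1
= 2 * (2 * (2 * (2 * (2 * (2 * tower_moves(2) + 1) + 1) + 1) + 1) + 1) + 1
= 2 * (2 * (2 * (2 * (2 * (2 * (2 * tower_moves(1) + 1) + 1) + 1) + 1) + 1) + 1) + 1
Now compute bottom-up:
tower_moves(1) = 1
tower_moves(2) = 2 * 1 + 1 = 3
tower_moves(3) = 2 * 3 + 1 = 7
tower_moves(4) = 2 * 7 + 1 = 15
tower_moves(5) = 2 * 15 + 1 = 31
tower_moves(6) = 2 * 31 + 1 = 63
tower_moves(7) = 2 * 63 + 1 = 127
tower_moves(8) = 2 * 127 + 1 = 255
= 255


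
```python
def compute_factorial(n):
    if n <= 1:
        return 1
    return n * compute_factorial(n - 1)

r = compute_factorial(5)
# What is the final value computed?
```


compute_factorial(5)
= 5 * compute_factorial(4)
= 5 * 4 * compute_factorial(3)
= 5 * 4 * 3 * compute_factorial(2)
= 5 * 4 * 3 * 2 * compute_factorial(1)
= 5 * 4 * 3 * 2 * 1
= 120


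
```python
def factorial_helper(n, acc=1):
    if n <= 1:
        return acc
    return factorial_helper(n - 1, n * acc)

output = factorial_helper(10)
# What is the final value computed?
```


factorial_helper(10, 1)
= factorial_helper(9, 10 * 1) = factorial_helper(9, 10)
= factorial_helper(8, 9 * 10) = factorial_helper(8, 90)
= factorial_helper(7, 8 * 90) = factorial_helper(7, 720)
= factorial_helper(6, 7 * 720) = factorial_helper(6, 5040)
= factorial_helper(5, 6 * 5040) = factorial_helper(5, 30240)
= factorial_helper(4, 5 * 30240) = factorial_helper(4, 151200)
= factorial_helper(3, 4 * 151200) = factorial_helper(3, 604800)
= factorial_helper(2, 3 * 604800) = factorial_helper(2, 1814400)
= factorial_helper(1, 2 * 1814400) = factorial_helper(1, 3628800)
n <= 1, return acc = 3628800


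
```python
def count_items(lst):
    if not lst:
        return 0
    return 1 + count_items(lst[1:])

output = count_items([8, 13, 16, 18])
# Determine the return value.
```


count_items([8, 13, 16, 18])
= 1 + count_items([13, 16, 18])
= 1 + 1 + count_items([16, 18])
= 1 + 1 + 1 + count_items([18])
= 1 + 1 + 1 + 1 + count_items([])
= 1 + 1 + 1 + 1 + 0
= 4


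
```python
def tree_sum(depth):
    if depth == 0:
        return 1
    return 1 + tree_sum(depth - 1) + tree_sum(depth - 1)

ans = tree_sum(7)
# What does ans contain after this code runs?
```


tree_sum(7)
= 1 + tree_sum(6) + tree_sum(6)
= 1 + 2 * tree_sum(6)
tree_sum(k) = 2^(k+1) - 1
tree_sum(0) = 1
tree_sum(1) = 3
tree_sum(2) = 7
tree_sum(3) = 15
tree_sum(4) = 31
tree_sum(7) = 2^8 - 1 = 255


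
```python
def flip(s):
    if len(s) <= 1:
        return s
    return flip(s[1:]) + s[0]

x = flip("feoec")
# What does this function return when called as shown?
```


flip("feoec")
= flip("eoec") + "f"
= flip("oec") + "e" + "f"
= flip("ec") + "o" + "e" + "f"
= flip("c") + "e" + "o" + "e" + "f"
= "c" + "e" + "o" + "e" + "f"
= "ceoef"


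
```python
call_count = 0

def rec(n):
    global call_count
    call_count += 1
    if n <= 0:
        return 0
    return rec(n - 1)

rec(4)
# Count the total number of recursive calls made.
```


rec(4) calls rec(3) calls ... calls rec(0)
Total calls: 4 + 1 (for base case) = 5


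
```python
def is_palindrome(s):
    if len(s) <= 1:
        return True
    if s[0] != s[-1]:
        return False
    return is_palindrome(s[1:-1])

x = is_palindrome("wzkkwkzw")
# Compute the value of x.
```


is_palindrome("wzkkwkzw")
"wzkkwkzw": s[0]='w' == s[-1]='w' -> is_palindrome("zkkwkz")
"zkkwkz": s[0]='z' == s[-1]='z' -> is_palindrome("kkwk")
"kkwk": s[0]='k' == s[-1]='k' -> is_palindrome("kw")
"kw": s[0]='k' != s[-1]='w' -> False
= False


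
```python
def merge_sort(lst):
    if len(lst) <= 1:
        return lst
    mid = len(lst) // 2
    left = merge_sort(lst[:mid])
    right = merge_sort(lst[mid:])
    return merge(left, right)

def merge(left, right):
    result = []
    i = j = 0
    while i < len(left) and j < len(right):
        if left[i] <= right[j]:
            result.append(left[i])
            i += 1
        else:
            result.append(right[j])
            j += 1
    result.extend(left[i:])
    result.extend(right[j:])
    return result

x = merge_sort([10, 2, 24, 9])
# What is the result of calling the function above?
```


merge_sort([10, 2, 24, 9])
Split into [10, 2] and [24, 9]
Left sorted: [2, 10]
Right sorted: [9, 24]
Merge [2, 10] and [9, 24]
= [2, 9, 10, 24]


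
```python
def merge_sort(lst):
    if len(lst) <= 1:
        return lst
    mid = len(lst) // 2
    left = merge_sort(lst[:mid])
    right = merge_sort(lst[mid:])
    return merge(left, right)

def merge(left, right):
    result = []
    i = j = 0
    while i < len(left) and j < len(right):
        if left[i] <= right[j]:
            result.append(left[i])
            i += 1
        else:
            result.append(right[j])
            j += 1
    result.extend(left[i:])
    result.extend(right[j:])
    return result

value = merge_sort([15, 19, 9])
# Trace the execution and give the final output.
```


merge_sort([15, 19, 9])
Split into [15] and [19, 9]
Left sorted: [15]
Right sorted: [9, 19]
Merge [15] and [9, 19]
= [9, 15, 19]


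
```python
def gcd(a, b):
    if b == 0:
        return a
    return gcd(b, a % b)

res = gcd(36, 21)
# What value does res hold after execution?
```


gcd(36, 21)
= gcd(21, 36 % 21) = gcd(21, 15)
= gcd(15, 21 % 15) = gcd(15, 6)
= gcd(6, 15 % 6) = gcd(6, 3)
= gcd(3, 6 % 3) = gcd(3, 0)
b == 0, return a = 3


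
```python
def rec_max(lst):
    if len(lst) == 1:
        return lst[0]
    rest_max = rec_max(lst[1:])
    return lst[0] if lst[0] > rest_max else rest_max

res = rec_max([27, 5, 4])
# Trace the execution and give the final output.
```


rec_max([27, 5, 4])
= compare 27 with rec_max([5, 4])
= compare 5 with rec_max([4])
Base: rec_max([4]) = 4
compare 5 with 4: max = 5
compare 27 with 5: max = 27
= 27


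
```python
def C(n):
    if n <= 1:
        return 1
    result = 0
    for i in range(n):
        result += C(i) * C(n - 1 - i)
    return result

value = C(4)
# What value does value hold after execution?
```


C(4)
= sum of C(i) * C(4-1-i) for i in 0..3
First compute sub-values bottom-up:
  C(0) = 1, C(1) = 1
  C(2) = 1*1 + 1*1 = 2
  C(3) = 1*2 + 1*1 + 2*1 = 5
Now C(4):
  C(0)*C(3) = 1*5 = 5
  C(1)*C(2) = 1*2 = 2
  C(2)*C(1) = 2*1 = 2
  C(3)*C(0) = 5*1 = 5
= 5 + 2 + 2 + 5
= 14


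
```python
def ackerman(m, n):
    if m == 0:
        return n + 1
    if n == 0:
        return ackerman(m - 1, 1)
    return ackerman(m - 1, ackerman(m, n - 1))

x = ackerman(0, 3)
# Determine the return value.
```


ackerman(0, 3)
m == 0: return 3 + 1 = 4
= 4


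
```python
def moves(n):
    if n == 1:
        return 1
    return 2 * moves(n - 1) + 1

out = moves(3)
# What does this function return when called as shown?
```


moves(3)
= 2 * moves(2) + 1
= 2 * (2 * moves(1) + 1) + 1
Now compute bottom-up:
moves(1) = 1
moves(2) = 2 * 1 + 1 = 3
moves(3) = 2 * 3 + 1 = 7
= 7


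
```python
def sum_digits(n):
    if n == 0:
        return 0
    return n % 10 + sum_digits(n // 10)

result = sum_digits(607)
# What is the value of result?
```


sum_digits(607)
= 7 + sum_digits(60)
= 7 + 0 + sum_digits(6)
= 7 + 0 + 6 + sum_digits(0)
= 7 + 0 + 6 + 0
= 13


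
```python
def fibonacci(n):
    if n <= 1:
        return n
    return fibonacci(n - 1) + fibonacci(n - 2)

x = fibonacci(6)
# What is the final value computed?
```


fibonacci(6)
= fibonacci(5) + fibonacci(4)
= (fibonacci(4) + fibonacci(3)) + fibonacci(4)
Computing bottom-up: fibonacci(0)=0, fibonacci(1)=1, fibonacci(2)=1, fibonacci(3)=2, fibonacci(4)=3, fibonacci(5)=5, fibonacci(6)=8
= 8


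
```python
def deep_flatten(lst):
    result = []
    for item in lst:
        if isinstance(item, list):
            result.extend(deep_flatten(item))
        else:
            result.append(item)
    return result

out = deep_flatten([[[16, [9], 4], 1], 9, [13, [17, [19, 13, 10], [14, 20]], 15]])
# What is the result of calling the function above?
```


deep_flatten([[[16, [9], 4], 1], 9, [13, [17, [19, 13, 10], [14, 20]], 15]])
Processing each element:
  [[16, [9], 4], 1] is a list -> deep_flatten recursively -> [16, 9, 4, 1]
  9 is not a list -> append 9
  [13, [17, [19, 13, 10], [14, 20]], 15] is a list -> deep_flatten recursively -> [13, 17, 19, 13, 10, 14, 20, 15]
= [16, 9, 4, 1, 9, 13, 17, 19, 13, 10, 14, 20, 15]
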